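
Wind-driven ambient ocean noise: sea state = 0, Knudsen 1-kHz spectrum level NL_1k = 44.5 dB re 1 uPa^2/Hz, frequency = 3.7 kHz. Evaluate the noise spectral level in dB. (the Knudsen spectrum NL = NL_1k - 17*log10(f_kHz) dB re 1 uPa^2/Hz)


34.84 dB


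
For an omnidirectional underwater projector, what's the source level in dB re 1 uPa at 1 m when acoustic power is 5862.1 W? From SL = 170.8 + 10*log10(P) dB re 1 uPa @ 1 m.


208.48 dB


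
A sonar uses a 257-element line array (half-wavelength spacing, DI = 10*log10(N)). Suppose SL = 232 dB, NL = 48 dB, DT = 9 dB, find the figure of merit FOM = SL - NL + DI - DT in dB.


Step 1: DI = 10*log10(257) = 24.1 dB
Step 2: FOM = SL - NL + DI - DT = 232 - 48 + 24.1 - 9 = 199.1

199.1 dB


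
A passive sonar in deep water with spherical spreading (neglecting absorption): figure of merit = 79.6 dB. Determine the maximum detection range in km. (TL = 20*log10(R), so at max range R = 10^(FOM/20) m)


9.55 km


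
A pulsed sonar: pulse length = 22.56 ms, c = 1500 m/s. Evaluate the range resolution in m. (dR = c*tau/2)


dR = c*tau/2 = 1500 * 22.56e-3 / 2 = 16.92

16.92 m


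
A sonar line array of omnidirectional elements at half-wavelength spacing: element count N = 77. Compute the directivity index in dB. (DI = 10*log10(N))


DI = 10*log10(77) = 18.86

18.86 dB


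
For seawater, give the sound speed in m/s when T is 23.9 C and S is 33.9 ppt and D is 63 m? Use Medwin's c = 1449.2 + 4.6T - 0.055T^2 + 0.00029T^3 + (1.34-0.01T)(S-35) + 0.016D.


c = 1449.2 + 4.6*23.9 - 0.055*23.9^2 + 0.00029*23.9^3 + (1.34 - 0.01*23.9)*(33.9 - 35) + 0.016*63 = 1531.48

1531.48 m/s


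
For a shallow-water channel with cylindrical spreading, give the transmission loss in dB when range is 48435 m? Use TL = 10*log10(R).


TL = 10*log10(48435) = 46.85

46.85 dB


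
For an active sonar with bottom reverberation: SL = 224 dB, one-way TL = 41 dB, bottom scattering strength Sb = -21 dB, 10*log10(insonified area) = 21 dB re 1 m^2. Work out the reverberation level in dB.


RL = SL - 2*TL + Sb + 10*log10(A) = 224 - 2*41 + (-21) + 21 = 142

142 dB


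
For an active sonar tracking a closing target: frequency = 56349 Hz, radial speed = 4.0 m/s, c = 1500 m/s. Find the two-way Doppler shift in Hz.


300.53 Hz


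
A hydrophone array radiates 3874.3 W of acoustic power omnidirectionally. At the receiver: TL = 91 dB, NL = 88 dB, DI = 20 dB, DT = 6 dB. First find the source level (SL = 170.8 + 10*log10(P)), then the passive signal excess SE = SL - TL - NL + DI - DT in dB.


Step 1: SL = 170.8 + 10*log10(3874.3) = 206.68 dB
Step 2: SE = SL - TL - NL + DI - DT = 206.68 - 91 - 88 + 20 - 6 = 41.68

41.68 dB


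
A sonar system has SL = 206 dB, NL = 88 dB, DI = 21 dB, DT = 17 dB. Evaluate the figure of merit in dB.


122 dB


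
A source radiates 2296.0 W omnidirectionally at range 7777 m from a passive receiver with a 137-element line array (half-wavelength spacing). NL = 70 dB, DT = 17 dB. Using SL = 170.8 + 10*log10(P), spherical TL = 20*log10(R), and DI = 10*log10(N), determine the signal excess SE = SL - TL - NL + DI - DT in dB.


60.96 dB


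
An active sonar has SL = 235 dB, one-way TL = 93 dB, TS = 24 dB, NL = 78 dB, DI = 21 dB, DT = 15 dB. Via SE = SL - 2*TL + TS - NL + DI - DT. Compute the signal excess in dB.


SE = SL - 2*TL + TS - NL + DI - DT = 235 - 2*93 + (24) - 78 + 21 - 15 = 1

1 dB


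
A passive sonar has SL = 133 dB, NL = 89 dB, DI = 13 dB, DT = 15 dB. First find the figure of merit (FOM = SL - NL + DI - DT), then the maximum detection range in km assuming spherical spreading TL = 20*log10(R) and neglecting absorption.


Step 1: FOM = SL - NL + DI - DT = 133 - 89 + 13 - 15 = 42 dB
Step 2: at max range FOM = TL = 20*log10(R), so R = 10^(42/20) = 125.89 m = 0.13 km

0.13 km


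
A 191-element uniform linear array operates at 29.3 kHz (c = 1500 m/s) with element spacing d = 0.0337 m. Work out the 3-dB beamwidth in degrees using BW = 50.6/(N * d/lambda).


0.4 deg


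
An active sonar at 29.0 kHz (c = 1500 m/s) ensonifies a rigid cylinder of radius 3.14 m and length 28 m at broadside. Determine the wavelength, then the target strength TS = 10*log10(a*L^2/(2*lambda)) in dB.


Step 1: lambda = c/f = 1500/29000 = 0.05172 m
Step 2: TS = 10*log10(a*L^2/(2*lambda)) = 10*log10(3.14*28^2/(2*0.05172)) = 43.77

43.77 dB


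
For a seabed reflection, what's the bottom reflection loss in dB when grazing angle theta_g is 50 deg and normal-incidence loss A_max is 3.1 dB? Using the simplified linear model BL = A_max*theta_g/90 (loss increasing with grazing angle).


BL = A_max * theta_g / 90 = 3.1 * 50 / 90 = 1.72

1.72 dB


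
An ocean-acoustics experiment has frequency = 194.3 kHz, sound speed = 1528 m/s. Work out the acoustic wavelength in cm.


0.79 cm


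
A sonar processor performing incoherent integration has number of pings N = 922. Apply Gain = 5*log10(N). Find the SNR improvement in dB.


Gain = 5*log10(922) = 14.82

14.82 dB


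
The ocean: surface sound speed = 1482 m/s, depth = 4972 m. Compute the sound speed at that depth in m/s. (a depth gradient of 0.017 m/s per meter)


1566.524 m/s


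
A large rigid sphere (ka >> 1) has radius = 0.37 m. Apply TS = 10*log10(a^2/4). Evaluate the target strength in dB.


TS = 10*log10(0.37^2 / 4) = 10*log10(0.034225) = -14.66

-14.66 dB


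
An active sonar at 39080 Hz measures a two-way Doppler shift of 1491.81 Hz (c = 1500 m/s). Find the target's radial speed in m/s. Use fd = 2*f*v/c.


From fd = 2*f*v/c, v = c*fd/(2*f) = 1500 * 1491.81 / (2*39080) = 28.63

28.63 m/s


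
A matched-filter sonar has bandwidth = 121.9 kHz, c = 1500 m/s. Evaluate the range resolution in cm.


0.62 cm


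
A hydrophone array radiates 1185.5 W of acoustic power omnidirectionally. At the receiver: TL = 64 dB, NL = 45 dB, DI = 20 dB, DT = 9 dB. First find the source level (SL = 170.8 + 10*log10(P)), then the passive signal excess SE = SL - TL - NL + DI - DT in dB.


Step 1: SL = 170.8 + 10*log10(1185.5) = 201.54 dB
Step 2: SE = SL - TL - NL + DI - DT = 201.54 - 64 - 45 + 20 - 9 = 103.54

103.54 dB


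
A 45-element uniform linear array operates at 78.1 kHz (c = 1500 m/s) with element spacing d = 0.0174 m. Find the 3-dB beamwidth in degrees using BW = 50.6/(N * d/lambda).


Step 1: lambda = 1500/78100 = 0.01921 m
Step 2: d/lambda = 0.0174/0.01921 = 0.9058
Step 3: BW = 50.6/(N * d/lambda) = 50.6/(45 * 0.9058) = 1.24

1.24 deg


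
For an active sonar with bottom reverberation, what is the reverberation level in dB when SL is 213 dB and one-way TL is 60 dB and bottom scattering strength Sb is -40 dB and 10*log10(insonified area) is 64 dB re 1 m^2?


117 dB


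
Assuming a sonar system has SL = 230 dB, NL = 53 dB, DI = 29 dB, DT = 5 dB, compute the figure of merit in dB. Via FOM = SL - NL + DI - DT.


201 dB


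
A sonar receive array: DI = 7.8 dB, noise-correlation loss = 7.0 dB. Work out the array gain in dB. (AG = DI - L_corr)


AG = DI - L_corr = 7.8 - 7.0 = 0.8

0.8 dB


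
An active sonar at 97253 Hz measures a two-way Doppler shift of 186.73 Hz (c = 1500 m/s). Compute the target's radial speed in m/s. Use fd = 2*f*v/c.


1.44 m/s


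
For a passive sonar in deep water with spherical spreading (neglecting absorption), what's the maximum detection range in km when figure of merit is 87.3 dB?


At max range FOM = TL, so 20*log10(R) = 87.3
R = 10^(87.3/20) = 23173.95 m = 23.17 km

23.17 km


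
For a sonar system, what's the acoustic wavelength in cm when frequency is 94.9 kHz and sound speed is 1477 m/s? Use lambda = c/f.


1.56 cm


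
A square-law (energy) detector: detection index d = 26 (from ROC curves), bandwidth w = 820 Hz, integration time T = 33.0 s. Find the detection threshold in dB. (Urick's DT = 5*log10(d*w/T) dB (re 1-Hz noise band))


DT = 5*log10(d*w/T) = 5*log10(26 * 820 / 33.0) = 5*log10(646.06) = 14.05

14.05 dB


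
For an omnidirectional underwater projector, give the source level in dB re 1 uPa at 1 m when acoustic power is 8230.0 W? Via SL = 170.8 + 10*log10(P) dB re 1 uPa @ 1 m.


SL = 170.8 + 10*log10(8230.0) = 170.8 + 39.15 = 209.95

209.95 dB


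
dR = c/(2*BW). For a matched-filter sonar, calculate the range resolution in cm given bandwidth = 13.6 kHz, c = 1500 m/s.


dR = c/(2*BW) = 1500 / (2 * 13.6e3) = 0.0551 m = 5.51 cm

5.51 cm


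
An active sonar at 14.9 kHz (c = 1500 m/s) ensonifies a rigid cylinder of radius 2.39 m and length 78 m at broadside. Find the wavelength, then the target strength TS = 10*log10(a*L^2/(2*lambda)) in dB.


Step 1: lambda = c/f = 1500/14900 = 0.10067 m
Step 2: TS = 10*log10(a*L^2/(2*lambda)) = 10*log10(2.39*78^2/(2*0.10067)) = 48.59

48.59 dB


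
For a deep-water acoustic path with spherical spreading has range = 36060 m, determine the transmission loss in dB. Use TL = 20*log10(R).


TL = 20*log10(36060) = 91.14

91.14 dB


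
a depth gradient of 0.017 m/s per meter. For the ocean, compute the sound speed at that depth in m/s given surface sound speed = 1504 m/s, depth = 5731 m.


c = 1504 + 0.017 * 5731 = 1601.427

1601.427 m/s


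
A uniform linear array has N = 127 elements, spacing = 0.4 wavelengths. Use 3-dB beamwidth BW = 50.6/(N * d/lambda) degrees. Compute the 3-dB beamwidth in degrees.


BW = 50.6 / (127 * 0.4) = 50.6 / 50.8 = 1.0

1.0 deg


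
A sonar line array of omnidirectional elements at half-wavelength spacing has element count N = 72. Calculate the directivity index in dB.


18.57 dB


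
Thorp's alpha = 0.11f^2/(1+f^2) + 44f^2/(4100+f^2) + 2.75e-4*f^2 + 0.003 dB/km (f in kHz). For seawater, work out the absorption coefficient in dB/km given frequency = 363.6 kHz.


79.146 dB/km


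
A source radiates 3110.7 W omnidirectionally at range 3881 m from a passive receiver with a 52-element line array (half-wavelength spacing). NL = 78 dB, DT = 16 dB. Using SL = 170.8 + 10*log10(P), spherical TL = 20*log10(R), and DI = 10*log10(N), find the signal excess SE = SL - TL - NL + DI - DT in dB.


Step 1: SL = 170.8 + 10*log10(3110.7) = 205.73 dB
Step 2: TL = 20*log10(3881) = 71.78 dB
Step 3: DI = 10*log10(52) = 17.16 dB
Step 4: SE = SL - TL - NL + DI - DT = 205.73 - 71.78 - 78 + 17.16 - 16 = 57.11

57.11 dB


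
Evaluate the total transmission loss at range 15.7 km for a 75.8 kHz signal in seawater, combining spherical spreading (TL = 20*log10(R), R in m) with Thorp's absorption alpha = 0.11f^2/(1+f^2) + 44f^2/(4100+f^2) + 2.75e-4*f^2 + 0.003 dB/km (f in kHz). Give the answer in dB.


513.63 dB


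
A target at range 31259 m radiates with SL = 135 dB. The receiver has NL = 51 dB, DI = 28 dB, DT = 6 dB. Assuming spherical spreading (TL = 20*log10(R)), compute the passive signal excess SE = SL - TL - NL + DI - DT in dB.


16.1 dB


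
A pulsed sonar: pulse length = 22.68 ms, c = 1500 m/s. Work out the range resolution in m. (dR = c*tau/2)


dR = c*tau/2 = 1500 * 22.68e-3 / 2 = 17.01

17.01 m


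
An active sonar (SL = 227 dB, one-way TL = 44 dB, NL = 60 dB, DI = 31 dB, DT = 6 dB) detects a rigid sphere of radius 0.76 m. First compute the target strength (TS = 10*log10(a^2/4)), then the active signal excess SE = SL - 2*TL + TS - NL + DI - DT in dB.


Step 1: TS = 10*log10(0.76^2/4) = -8.4 dB
Step 2: SE = SL - 2*TL + TS - NL + DI - DT = 227 - 2*44 + (-8.4) - 60 + 31 - 6 = 95.6

95.6 dB


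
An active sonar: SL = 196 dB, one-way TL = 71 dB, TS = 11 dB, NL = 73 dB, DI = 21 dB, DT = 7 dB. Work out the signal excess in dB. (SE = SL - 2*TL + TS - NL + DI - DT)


SE = SL - 2*TL + TS - NL + DI - DT = 196 - 2*71 + (11) - 73 + 21 - 7 = 6

6 dB


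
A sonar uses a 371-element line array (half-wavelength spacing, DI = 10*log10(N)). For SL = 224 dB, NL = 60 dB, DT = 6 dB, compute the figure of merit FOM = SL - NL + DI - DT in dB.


183.69 dB


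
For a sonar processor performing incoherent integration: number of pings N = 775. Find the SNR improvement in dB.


Gain = 5*log10(775) = 14.45

14.45 dB


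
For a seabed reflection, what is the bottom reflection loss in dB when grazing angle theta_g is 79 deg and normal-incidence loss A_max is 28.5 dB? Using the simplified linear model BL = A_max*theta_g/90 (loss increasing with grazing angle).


BL = A_max * theta_g / 90 = 28.5 * 79 / 90 = 25.02

25.02 dB


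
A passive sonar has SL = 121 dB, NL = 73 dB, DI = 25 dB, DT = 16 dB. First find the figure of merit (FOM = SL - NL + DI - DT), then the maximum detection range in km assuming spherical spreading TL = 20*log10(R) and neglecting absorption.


Step 1: FOM = SL - NL + DI - DT = 121 - 73 + 25 - 16 = 57 dB
Step 2: at max range FOM = TL = 20*log10(R), so R = 10^(57/20) = 707.95 m = 0.71 km

0.71 km


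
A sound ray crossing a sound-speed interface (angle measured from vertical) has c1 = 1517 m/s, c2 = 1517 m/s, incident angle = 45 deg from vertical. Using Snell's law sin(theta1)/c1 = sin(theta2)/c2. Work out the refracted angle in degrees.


45.0 deg


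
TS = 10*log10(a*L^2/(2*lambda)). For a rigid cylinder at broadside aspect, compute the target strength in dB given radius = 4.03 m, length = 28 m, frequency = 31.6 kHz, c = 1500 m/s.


lambda = 1500/31600 = 0.04747 m
TS = 10*log10(4.03*28^2/(2*0.04747)) = 45.22

45.22 dB


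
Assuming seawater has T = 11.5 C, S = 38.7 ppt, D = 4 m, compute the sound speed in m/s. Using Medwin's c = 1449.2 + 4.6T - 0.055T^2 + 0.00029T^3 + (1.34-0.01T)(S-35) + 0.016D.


c = 1449.2 + 4.6*11.5 - 0.055*11.5^2 + 0.00029*11.5^3 + (1.34 - 0.01*11.5)*(38.7 - 35) + 0.016*4 = 1499.86

1499.86 m/s


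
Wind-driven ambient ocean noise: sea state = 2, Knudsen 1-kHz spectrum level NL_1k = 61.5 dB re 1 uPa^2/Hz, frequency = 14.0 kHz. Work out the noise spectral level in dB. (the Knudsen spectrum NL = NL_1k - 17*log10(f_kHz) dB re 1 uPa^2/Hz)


NL = NL_1k - 17*log10(f_kHz) = 61.5 - 17*log10(14.0) = 61.5 - (19.48) = 42.02

42.02 dB


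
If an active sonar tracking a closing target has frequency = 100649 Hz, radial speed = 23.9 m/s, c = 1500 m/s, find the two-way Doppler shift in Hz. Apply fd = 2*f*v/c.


3207.35 Hz


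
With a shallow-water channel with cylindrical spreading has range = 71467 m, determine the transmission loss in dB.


48.54 dB


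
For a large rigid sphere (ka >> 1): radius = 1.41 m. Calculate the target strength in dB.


TS = 10*log10(1.41^2 / 4) = 10*log10(0.497025) = -3.04

-3.04 dB


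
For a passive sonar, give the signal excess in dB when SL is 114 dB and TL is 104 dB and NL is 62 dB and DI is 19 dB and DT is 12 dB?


SE = SL - TL - NL + DI - DT = 114 - 104 - 62 + 19 - 12 = -45

-45 dB


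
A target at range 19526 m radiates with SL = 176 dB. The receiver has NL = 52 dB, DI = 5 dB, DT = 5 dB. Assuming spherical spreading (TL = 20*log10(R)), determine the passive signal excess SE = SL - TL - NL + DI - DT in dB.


Step 1: TL = 20*log10(19526) = 85.81 dB
Step 2: SE = 176 - 85.81 - 52 + 5 - 5 = 38.19

38.19 dB


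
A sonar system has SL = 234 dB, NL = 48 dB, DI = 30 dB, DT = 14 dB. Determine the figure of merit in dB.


FOM = SL - NL + DI - DT = 234 - 48 + 30 - 14 = 202

202 dB


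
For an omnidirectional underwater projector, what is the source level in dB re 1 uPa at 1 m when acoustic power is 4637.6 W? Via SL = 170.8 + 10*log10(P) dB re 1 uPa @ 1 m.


207.46 dB


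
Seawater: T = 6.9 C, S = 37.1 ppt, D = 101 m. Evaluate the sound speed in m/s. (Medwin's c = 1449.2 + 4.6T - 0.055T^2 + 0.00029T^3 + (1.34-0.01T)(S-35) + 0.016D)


c = 1449.2 + 4.6*6.9 - 0.055*6.9^2 + 0.00029*6.9^3 + (1.34 - 0.01*6.9)*(37.1 - 35) + 0.016*101 = 1482.7

1482.7 m/s


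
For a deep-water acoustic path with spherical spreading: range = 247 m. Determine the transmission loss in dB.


47.85 dB


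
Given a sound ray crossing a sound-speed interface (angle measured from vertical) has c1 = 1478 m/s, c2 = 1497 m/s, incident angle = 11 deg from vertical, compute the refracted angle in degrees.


sin(theta2) = (c2/c1)*sin(theta1) = (1497/1478)*sin(11 deg) = 0.19326
theta2 = arcsin(0.19326) = 11.14

11.14 deg


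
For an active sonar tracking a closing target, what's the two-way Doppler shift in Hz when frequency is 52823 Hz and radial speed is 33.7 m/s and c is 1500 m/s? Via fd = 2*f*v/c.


fd = 2*f*v/c = 2 * 52823 * 33.7 / 1500 = 2373.51

2373.51 Hz


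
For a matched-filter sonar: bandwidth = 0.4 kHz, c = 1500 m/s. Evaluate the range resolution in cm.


dR = c/(2*BW) = 1500 / (2 * 0.4e3) = 1.875 m = 187.5 cm

187.5 cm


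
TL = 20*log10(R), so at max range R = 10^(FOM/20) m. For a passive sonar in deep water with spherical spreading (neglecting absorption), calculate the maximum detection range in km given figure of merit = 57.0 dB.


At max range FOM = TL, so 20*log10(R) = 57.0
R = 10^(57.0/20) = 707.95 m = 0.71 km

0.71 km


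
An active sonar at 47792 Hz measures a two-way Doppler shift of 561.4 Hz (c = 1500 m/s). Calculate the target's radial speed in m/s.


8.81 m/s


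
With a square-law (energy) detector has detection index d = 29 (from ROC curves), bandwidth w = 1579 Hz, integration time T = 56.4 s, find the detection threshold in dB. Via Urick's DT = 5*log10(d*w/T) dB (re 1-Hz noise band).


DT = 5*log10(d*w/T) = 5*log10(29 * 1579 / 56.4) = 5*log10(811.9) = 14.55

14.55 dB


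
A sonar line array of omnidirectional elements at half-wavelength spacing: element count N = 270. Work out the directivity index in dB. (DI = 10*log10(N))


24.31 dB


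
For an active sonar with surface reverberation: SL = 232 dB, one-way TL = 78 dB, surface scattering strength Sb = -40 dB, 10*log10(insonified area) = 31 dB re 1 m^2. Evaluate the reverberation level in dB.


RL = SL - 2*TL + Sb + 10*log10(A) = 232 - 2*78 + (-40) + 31 = 67

67 dB


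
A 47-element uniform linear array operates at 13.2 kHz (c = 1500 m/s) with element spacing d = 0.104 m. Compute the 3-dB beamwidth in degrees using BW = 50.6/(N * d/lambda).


Step 1: lambda = 1500/13200 = 0.11364 m
Step 2: d/lambda = 0.104/0.11364 = 0.9152
Step 3: BW = 50.6/(N * d/lambda) = 50.6/(47 * 0.9152) = 1.18

1.18 deg


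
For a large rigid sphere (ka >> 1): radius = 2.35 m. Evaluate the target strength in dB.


TS = 10*log10(2.35^2 / 4) = 10*log10(1.380625) = 1.4

1.4 dB


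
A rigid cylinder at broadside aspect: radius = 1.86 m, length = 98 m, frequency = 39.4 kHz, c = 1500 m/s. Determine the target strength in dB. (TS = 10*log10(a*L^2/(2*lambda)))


lambda = 1500/39400 = 0.03807 m
TS = 10*log10(1.86*98^2/(2*0.03807)) = 53.7

53.7 dB


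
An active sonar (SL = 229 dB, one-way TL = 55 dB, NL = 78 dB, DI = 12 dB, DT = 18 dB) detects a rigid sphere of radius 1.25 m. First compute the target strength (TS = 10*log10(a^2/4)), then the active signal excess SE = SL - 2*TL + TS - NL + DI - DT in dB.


Step 1: TS = 10*log10(1.25^2/4) = -4.08 dB
Step 2: SE = SL - 2*TL + TS - NL + DI - DT = 229 - 2*55 + (-4.08) - 78 + 12 - 18 = 30.92

30.92 dB


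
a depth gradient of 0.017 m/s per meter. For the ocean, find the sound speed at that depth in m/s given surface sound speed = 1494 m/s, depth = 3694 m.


c = 1494 + 0.017 * 3694 = 1556.798

1556.798 m/s


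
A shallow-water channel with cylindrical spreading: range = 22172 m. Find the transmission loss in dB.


TL = 10*log10(22172) = 43.46

43.46 dB


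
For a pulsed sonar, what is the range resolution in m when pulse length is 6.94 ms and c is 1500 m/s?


dR = c*tau/2 = 1500 * 6.94e-3 / 2 = 5.205

5.205 m


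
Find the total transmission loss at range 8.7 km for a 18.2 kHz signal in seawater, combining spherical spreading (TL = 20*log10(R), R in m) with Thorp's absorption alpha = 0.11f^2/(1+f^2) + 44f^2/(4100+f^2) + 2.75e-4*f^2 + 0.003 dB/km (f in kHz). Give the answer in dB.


Step 1 (Thorp): alpha = 0.11*331.24/(1+331.24) + 44*331.24/(4100+331.24) + 2.75e-4*331.24 + 0.003 = 3.4928 dB/km
Step 2: TL_spread = 20*log10(8700) = 78.79 dB
Step 3: TL_abs = alpha*R = 3.4928 * 8.7 = 30.39 dB
Step 4: TL_total = 78.79 + 30.39 = 109.18

109.18 dB


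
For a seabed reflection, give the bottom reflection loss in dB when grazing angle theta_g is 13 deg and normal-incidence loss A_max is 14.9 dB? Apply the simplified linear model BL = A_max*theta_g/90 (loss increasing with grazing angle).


2.15 dB


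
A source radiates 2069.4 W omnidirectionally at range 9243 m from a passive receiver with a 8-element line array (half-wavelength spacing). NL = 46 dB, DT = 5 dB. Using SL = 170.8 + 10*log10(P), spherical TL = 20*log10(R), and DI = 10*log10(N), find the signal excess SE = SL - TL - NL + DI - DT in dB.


82.67 dB


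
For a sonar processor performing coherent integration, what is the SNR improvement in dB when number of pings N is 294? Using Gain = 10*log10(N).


Gain = 10*log10(294) = 24.68

24.68 dB


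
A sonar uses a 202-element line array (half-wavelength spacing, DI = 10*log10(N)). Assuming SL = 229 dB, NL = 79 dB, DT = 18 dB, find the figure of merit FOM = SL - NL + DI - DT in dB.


Step 1: DI = 10*log10(202) = 23.05 dB
Step 2: FOM = SL - NL + DI - DT = 229 - 79 + 23.05 - 18 = 155.05

155.05 dB


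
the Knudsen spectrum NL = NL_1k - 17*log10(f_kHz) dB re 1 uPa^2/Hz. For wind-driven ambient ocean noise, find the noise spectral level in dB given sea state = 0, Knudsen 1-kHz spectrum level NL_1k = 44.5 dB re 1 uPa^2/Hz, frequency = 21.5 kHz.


NL = NL_1k - 17*log10(f_kHz) = 44.5 - 17*log10(21.5) = 44.5 - (22.65) = 21.85

21.85 dB


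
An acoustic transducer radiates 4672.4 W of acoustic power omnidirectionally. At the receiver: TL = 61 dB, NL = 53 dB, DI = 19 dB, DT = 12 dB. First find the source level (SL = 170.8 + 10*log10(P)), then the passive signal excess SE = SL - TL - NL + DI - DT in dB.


Step 1: SL = 170.8 + 10*log10(4672.4) = 207.5 dB
Step 2: SE = SL - TL - NL + DI - DT = 207.5 - 61 - 53 + 19 - 12 = 100.5

100.5 dB


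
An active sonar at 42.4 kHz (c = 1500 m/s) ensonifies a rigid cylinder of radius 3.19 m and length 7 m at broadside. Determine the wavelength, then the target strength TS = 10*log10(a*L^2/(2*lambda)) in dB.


Step 1: lambda = c/f = 1500/42400 = 0.03538 m
Step 2: TS = 10*log10(a*L^2/(2*lambda)) = 10*log10(3.19*7^2/(2*0.03538)) = 33.44

33.44 dB


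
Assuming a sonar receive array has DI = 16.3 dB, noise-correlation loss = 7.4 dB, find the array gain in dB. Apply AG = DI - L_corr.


AG = DI - L_corr = 16.3 - 7.4 = 8.9

8.9 dB


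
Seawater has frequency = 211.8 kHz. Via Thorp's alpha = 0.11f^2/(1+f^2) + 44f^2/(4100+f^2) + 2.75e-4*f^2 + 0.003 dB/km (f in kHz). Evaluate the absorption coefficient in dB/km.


f^2 = 44859.24
alpha = 0.11*44859.24/(1+44859.24) + 44*44859.24/(4100+44859.24) + 2.75e-4*44859.24 + 0.003 = 52.765

52.765 dB/km


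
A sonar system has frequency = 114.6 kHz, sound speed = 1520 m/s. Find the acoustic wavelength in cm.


lambda = c/f = 1520 / 114600 = 0.0133 m = 1.33 cm

1.33 cm


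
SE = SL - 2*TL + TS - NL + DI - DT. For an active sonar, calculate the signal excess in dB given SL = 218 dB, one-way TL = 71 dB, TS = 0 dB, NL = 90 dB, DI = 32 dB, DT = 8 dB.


SE = SL - 2*TL + TS - NL + DI - DT = 218 - 2*71 + (0) - 90 + 32 - 8 = 10

10 dB


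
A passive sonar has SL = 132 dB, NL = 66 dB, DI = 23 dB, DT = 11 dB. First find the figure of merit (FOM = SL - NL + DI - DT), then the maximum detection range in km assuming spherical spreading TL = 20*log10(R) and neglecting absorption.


Step 1: FOM = SL - NL + DI - DT = 132 - 66 + 23 - 11 = 78 dB
Step 2: at max range FOM = TL = 20*log10(R), so R = 10^(78/20) = 7943.28 m = 7.94 km

7.94 km


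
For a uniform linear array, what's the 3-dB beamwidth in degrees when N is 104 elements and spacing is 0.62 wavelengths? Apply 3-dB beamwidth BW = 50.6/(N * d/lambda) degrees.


BW = 50.6 / (104 * 0.62) = 50.6 / 64.48 = 0.78

0.78 deg


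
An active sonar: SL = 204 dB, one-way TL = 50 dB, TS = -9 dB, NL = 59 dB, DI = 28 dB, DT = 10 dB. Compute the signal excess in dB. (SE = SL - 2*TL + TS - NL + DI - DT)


SE = SL - 2*TL + TS - NL + DI - DT = 204 - 2*50 + (-9) - 59 + 28 - 10 = 54

54 dB


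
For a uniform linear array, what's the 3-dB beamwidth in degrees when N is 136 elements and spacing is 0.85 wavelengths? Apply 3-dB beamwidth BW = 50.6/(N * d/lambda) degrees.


BW = 50.6 / (136 * 0.85) = 50.6 / 115.6 = 0.44

0.44 deg


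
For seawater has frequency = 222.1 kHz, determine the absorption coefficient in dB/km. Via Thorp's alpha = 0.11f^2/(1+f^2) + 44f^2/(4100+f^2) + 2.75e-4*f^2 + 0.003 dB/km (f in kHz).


f^2 = 49328.41
alpha = 0.11*49328.41/(1+49328.41) + 44*49328.41/(4100+49328.41) + 2.75e-4*49328.41 + 0.003 = 54.302

54.302 dB/km


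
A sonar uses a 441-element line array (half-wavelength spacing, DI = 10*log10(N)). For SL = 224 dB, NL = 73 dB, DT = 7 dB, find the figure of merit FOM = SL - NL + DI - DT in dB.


170.44 dB


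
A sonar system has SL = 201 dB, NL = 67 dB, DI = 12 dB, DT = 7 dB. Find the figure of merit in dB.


FOM = SL - NL + DI - DT = 201 - 67 + 12 - 7 = 139

139 dB


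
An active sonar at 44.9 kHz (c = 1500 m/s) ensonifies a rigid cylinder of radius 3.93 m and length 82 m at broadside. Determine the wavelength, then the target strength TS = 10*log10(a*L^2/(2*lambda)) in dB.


Step 1: lambda = c/f = 1500/44900 = 0.03341 m
Step 2: TS = 10*log10(a*L^2/(2*lambda)) = 10*log10(3.93*82^2/(2*0.03341)) = 55.97

55.97 dB


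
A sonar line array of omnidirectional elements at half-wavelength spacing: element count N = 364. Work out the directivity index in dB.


25.61 dB


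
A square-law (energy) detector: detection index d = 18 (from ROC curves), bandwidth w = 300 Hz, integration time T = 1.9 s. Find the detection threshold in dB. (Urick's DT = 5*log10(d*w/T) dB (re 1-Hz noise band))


17.27 dB


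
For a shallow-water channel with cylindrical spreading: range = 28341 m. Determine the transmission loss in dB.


TL = 10*log10(28341) = 44.52

44.52 dB


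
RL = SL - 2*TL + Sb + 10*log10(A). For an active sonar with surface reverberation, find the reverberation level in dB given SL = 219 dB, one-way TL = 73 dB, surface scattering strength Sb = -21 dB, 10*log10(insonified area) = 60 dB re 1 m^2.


RL = SL - 2*TL + Sb + 10*log10(A) = 219 - 2*73 + (-21) + 60 = 112

112 dB


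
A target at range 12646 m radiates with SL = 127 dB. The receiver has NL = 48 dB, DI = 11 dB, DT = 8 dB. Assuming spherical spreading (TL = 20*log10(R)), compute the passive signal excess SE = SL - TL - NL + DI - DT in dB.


-0.04 dB


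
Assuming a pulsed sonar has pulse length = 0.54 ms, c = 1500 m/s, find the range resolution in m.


0.405 m


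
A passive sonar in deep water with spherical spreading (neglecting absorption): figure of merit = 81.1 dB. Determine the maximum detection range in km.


At max range FOM = TL, so 20*log10(R) = 81.1
R = 10^(81.1/20) = 11350.11 m = 11.35 km

11.35 km


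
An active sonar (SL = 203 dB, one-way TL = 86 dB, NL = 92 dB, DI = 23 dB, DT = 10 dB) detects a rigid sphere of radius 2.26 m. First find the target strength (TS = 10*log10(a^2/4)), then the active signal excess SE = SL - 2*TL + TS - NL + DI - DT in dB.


Step 1: TS = 10*log10(2.26^2/4) = 1.06 dB
Step 2: SE = SL - 2*TL + TS - NL + DI - DT = 203 - 2*86 + (1.06) - 92 + 23 - 10 = -46.94

-46.94 dB


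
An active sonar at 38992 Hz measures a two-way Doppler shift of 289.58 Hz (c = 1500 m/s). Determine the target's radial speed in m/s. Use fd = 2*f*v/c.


5.57 m/s


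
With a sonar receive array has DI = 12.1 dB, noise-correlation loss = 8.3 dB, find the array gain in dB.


AG = DI - L_corr = 12.1 - 8.3 = 3.8

3.8 dB


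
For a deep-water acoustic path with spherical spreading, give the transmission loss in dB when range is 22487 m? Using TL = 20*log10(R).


TL = 20*log10(22487) = 87.04

87.04 dB


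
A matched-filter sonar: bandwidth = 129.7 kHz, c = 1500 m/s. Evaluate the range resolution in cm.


dR = c/(2*BW) = 1500 / (2 * 129.7e3) = 0.0058 m = 0.58 cm

0.58 cm


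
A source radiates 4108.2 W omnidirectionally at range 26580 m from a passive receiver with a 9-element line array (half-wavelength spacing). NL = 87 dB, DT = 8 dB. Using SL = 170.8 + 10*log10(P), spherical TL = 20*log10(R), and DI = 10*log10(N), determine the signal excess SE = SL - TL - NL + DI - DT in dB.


32.99 dB


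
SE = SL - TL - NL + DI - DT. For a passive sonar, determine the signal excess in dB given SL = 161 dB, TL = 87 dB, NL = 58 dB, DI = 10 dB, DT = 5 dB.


SE = SL - TL - NL + DI - DT = 161 - 87 - 58 + 10 - 5 = 21

21 dB


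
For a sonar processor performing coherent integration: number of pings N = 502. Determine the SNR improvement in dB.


27.01 dB


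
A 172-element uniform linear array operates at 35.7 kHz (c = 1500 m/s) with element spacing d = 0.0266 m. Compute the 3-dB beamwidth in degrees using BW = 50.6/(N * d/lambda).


0.46 deg


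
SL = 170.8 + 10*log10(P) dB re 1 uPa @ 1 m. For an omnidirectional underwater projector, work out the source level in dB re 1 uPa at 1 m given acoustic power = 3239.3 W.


SL = 170.8 + 10*log10(3239.3) = 170.8 + 35.1 = 205.9

205.9 dB


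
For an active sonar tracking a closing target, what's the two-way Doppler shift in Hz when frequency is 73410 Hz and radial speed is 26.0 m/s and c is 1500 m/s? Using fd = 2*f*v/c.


fd = 2*f*v/c = 2 * 73410 * 26.0 / 1500 = 2544.88

2544.88 Hz


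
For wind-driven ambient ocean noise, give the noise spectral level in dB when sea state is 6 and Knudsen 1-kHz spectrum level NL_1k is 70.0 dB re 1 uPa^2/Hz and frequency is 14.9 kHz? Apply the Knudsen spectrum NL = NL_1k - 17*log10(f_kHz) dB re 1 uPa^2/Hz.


50.06 dB


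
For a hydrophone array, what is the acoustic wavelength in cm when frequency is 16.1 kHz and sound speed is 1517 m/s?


lambda = c/f = 1517 / 16100 = 0.0942 m = 9.42 cm

9.42 cm


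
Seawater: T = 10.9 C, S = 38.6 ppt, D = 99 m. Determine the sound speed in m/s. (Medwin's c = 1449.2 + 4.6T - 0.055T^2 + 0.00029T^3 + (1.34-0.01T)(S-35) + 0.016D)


1499.2 m/s


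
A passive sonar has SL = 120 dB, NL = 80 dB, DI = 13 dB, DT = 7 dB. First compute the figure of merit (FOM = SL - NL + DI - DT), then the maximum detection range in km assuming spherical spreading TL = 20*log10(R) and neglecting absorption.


Step 1: FOM = SL - NL + DI - DT = 120 - 80 + 13 - 7 = 46 dB
Step 2: at max range FOM = TL = 20*log10(R), so R = 10^(46/20) = 199.53 m = 0.2 km

0.2 km


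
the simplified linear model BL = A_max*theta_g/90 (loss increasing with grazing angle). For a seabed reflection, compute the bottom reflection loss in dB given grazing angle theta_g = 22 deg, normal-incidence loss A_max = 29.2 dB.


7.14 dB


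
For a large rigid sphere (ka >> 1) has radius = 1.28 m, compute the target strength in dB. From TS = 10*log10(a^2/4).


TS = 10*log10(1.28^2 / 4) = 10*log10(0.4096) = -3.88

-3.88 dB


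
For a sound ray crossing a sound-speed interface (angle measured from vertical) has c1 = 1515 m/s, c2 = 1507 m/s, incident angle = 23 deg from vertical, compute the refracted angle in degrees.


sin(theta2) = (c2/c1)*sin(theta1) = (1507/1515)*sin(23 deg) = 0.38867
theta2 = arcsin(0.38867) = 22.87

22.87 deg


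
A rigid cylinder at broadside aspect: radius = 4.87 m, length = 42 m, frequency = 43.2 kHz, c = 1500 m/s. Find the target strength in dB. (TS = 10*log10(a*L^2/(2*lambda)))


50.92 dB


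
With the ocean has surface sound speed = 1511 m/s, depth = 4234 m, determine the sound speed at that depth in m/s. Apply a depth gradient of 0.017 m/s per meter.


1582.978 m/s


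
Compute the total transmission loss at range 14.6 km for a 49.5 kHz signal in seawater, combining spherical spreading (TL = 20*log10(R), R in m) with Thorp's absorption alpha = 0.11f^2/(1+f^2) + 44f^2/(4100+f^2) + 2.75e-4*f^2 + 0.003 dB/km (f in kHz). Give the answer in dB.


335.08 dB


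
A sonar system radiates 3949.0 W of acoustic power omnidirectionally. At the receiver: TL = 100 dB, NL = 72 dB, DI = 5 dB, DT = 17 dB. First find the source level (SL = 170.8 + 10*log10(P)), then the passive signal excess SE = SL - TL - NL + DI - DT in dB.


Step 1: SL = 170.8 + 10*log10(3949.0) = 206.76 dB
Step 2: SE = SL - TL - NL + DI - DT = 206.76 - 100 - 72 + 5 - 17 = 22.76

22.76 dB


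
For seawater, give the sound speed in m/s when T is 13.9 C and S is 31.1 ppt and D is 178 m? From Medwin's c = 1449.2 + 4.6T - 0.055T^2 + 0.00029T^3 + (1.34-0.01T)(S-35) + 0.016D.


c = 1449.2 + 4.6*13.9 - 0.055*13.9^2 + 0.00029*13.9^3 + (1.34 - 0.01*13.9)*(31.1 - 35) + 0.016*178 = 1501.46

1501.46 m/s


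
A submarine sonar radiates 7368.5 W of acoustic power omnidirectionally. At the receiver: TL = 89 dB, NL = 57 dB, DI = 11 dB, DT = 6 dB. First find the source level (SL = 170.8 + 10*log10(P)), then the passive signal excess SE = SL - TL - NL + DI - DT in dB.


Step 1: SL = 170.8 + 10*log10(7368.5) = 209.47 dB
Step 2: SE = SL - TL - NL + DI - DT = 209.47 - 89 - 57 + 11 - 6 = 68.47

68.47 dB


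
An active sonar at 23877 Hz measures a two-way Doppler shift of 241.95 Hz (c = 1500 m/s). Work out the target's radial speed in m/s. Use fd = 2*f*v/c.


7.6 m/s


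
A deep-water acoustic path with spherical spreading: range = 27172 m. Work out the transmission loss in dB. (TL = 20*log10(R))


TL = 20*log10(27172) = 88.68

88.68 dB


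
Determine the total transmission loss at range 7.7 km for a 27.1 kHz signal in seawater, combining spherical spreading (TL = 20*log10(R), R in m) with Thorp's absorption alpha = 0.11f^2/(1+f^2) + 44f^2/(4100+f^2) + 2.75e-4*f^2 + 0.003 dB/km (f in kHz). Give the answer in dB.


Step 1 (Thorp): alpha = 0.11*734.41/(1+734.41) + 44*734.41/(4100+734.41) + 2.75e-4*734.41 + 0.003 = 6.999 dB/km
Step 2: TL_spread = 20*log10(7700) = 77.73 dB
Step 3: TL_abs = alpha*R = 6.999 * 7.7 = 53.89 dB
Step 4: TL_total = 77.73 + 53.89 = 131.62

131.62 dB


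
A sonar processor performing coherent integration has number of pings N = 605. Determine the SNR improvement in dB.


Gain = 10*log10(605) = 27.82

27.82 dB


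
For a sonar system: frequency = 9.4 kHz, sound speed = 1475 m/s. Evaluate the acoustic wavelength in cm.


15.69 cm


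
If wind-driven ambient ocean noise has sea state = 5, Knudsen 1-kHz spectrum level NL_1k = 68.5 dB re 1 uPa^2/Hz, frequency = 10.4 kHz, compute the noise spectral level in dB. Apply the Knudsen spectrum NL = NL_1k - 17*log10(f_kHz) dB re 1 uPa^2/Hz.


NL = NL_1k - 17*log10(f_kHz) = 68.5 - 17*log10(10.4) = 68.5 - (17.29) = 51.21

51.21 dB


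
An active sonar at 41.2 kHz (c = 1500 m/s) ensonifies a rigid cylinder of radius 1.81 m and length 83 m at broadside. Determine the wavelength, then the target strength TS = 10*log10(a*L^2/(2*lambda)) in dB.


Step 1: lambda = c/f = 1500/41200 = 0.03641 m
Step 2: TS = 10*log10(a*L^2/(2*lambda)) = 10*log10(1.81*83^2/(2*0.03641)) = 52.34

52.34 dB


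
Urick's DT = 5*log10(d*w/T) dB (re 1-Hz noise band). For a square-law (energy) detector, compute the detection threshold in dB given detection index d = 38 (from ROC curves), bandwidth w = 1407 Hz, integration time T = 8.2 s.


19.07 dB


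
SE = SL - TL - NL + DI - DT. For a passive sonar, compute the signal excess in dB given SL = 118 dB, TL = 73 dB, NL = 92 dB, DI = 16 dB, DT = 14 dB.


SE = SL - TL - NL + DI - DT = 118 - 73 - 92 + 16 - 14 = -45

-45 dB


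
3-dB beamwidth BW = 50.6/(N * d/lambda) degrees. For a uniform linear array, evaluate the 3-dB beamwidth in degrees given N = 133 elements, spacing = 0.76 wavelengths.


BW = 50.6 / (133 * 0.76) = 50.6 / 101.08 = 0.5

0.5 deg


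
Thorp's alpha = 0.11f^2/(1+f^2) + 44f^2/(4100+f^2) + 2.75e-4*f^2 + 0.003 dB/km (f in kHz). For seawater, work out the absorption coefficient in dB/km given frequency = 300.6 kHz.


f^2 = 90360.36
alpha = 0.11*90360.36/(1+90360.36) + 44*90360.36/(4100+90360.36) + 2.75e-4*90360.36 + 0.003 = 67.052

67.052 dB/km


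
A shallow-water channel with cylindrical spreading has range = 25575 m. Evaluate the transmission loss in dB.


TL = 10*log10(25575) = 44.08

44.08 dB


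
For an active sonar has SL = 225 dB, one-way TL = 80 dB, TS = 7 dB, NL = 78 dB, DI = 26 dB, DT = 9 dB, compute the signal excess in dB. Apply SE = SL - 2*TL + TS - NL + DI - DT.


SE = SL - 2*TL + TS - NL + DI - DT = 225 - 2*80 + (7) - 78 + 26 - 9 = 11

11 dB


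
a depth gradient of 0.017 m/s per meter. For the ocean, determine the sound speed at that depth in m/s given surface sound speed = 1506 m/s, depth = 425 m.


c = 1506 + 0.017 * 425 = 1513.225

1513.225 m/s


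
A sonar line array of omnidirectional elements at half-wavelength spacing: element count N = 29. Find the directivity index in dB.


14.62 dB


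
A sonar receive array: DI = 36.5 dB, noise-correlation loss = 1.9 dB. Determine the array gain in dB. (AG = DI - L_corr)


AG = DI - L_corr = 36.5 - 1.9 = 34.6

34.6 dB


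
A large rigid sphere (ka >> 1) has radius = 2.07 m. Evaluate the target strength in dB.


TS = 10*log10(2.07^2 / 4) = 10*log10(1.071225) = 0.3

0.3 dB


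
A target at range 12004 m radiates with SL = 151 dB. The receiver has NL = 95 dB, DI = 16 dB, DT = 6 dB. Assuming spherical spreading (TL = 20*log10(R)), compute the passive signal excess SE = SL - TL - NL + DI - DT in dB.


Step 1: TL = 20*log10(12004) = 81.59 dB
Step 2: SE = 151 - 81.59 - 95 + 16 - 6 = -15.59

-15.59 dB


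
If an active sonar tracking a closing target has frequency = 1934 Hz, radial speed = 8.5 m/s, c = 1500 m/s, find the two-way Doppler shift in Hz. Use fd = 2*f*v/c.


fd = 2*f*v/c = 2 * 1934 * 8.5 / 1500 = 21.92

21.92 Hz


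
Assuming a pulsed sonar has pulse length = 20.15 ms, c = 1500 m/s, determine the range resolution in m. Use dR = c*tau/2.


dR = c*tau/2 = 1500 * 20.15e-3 / 2 = 15.1125

15.1125 m


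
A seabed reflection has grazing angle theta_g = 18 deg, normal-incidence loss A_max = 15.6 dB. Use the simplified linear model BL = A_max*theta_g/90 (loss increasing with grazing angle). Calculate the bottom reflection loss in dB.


3.12 dB


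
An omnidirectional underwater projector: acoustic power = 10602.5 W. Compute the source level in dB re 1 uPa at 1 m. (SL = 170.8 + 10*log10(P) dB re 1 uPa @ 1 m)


211.05 dB


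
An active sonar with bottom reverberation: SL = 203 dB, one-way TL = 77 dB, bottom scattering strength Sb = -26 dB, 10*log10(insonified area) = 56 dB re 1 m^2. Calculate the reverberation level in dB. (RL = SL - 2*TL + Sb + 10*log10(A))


RL = SL - 2*TL + Sb + 10*log10(A) = 203 - 2*77 + (-26) + 56 = 79

79 dB


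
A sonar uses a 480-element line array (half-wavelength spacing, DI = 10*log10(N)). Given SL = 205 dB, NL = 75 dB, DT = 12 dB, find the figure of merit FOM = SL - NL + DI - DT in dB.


144.81 dB


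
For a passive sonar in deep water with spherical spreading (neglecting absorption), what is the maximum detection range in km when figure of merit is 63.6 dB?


At max range FOM = TL, so 20*log10(R) = 63.6
R = 10^(63.6/20) = 1513.56 m = 1.51 km

1.51 km


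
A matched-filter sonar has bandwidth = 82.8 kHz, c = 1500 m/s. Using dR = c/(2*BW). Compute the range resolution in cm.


0.91 cm


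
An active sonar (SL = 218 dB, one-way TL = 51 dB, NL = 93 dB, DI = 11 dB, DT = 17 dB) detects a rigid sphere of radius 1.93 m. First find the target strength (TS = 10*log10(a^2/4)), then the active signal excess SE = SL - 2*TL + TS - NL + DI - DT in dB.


Step 1: TS = 10*log10(1.93^2/4) = -0.31 dB
Step 2: SE = SL - 2*TL + TS - NL + DI - DT = 218 - 2*51 + (-0.31) - 93 + 11 - 17 = 16.69

16.69 dB


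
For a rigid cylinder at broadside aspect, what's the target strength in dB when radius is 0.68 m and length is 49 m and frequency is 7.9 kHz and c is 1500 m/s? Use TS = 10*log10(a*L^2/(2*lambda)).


36.33 dB
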